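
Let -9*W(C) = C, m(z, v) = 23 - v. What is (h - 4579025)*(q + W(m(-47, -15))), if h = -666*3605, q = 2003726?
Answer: -125872990572680/9 ≈ -1.3986e+13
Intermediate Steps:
h = -2400930
W(C) = -C/9
(h - 4579025)*(q + W(m(-47, -15))) = (-2400930 - 4579025)*(2003726 - (23 - 1*(-15))/9) = -6979955*(2003726 - (23 + 15)/9) = -6979955*(2003726 - 1/9*38) = -6979955*(2003726 - 38/9) = -6979955*18033496/9 = -125872990572680/9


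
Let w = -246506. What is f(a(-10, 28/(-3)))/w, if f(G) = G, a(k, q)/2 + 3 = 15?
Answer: -12/123253 ≈ -9.7361e-5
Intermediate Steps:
a(k, q) = 24 (a(k, q) = -6 + 2*15 = -6 + 30 = 24)
f(a(-10, 28/(-3)))/w = 24/(-246506) = 24*(-1/246506) = -12/123253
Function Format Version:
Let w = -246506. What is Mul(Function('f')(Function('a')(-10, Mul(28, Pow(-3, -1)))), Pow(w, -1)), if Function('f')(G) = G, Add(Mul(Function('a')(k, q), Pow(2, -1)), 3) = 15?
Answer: Rational(-12, 123253) ≈ -9.7361e-5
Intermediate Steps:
Function('a')(k, q) = 24 (Function('a')(k, q) = Add(-6, Mul(2, 15)) = Add(-6, 30) = 24)
Mul(Function('f')(Function('a')(-10, Mul(28, Pow(-3, -1)))), Pow(w, -1)) = Mul(24, Pow(-246506, -1)) = Mul(24, Rational(-1, 246506)) = Rational(-12, 123253)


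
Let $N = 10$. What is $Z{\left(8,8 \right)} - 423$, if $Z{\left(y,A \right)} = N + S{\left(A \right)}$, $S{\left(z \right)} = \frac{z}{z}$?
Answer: $-412$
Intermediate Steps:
$S{\left(z \right)} = 1$
$Z{\left(y,A \right)} = 11$ ($Z{\left(y,A \right)} = 10 + 1 = 11$)
$Z{\left(8,8 \right)} - 423 = 11 - 423 = -412$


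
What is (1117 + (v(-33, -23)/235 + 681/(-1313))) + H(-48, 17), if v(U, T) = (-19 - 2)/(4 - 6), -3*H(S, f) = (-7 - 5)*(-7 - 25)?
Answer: 610029293/617110 ≈ 988.53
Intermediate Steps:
H(S, f) = -128 (H(S, f) = -(-7 - 5)*(-7 - 25)/3 = -(-4)*(-32) = -1/3*384 = -128)
v(U, T) = 21/2 (v(U, T) = -21/(-2) = -21*(-1/2) = 21/2)
(1117 + (v(-33, -23)/235 + 681/(-1313))) + H(-48, 17) = (1117 + ((21/2)/235 + 681/(-1313))) - 128 = (1117 + ((21/2)*(1/235) + 681*(-1/1313))) - 128 = (1117 + (21/470 - 681/1313)) - 128 = (1117 - 292497/617110) - 128 = 689019373/617110 - 128 = 610029293/617110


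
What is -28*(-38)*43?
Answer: 45752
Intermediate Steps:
-28*(-38)*43 = 1064*43 = 45752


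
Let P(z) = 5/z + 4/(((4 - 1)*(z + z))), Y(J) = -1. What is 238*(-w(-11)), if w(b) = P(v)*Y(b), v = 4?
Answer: 2023/6 ≈ 337.17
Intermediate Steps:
P(z) = 17/(3*z) (P(z) = 5/z + 4/((3*(2*z))) = 5/z + 4/((6*z)) = 5/z + 4*(1/(6*z)) = 5/z + 2/(3*z) = 17/(3*z))
w(b) = -17/12 (w(b) = ((17/3)/4)*(-1) = ((17/3)*(¼))*(-1) = (17/12)*(-1) = -17/12)
238*(-w(-11)) = 238*(-1*(-17/12)) = 238*(17/12) = 2023/6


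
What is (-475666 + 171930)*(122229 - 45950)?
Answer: -23168678344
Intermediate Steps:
(-475666 + 171930)*(122229 - 45950) = -303736*76279 = -23168678344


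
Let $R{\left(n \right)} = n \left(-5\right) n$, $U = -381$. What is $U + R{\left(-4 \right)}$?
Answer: $-461$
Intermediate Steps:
$R{\left(n \right)} = - 5 n^{2}$ ($R{\left(n \right)} = - 5 n n = - 5 n^{2}$)
$U + R{\left(-4 \right)} = -381 - 5 \left(-4\right)^{2} = -381 - 80 = -461$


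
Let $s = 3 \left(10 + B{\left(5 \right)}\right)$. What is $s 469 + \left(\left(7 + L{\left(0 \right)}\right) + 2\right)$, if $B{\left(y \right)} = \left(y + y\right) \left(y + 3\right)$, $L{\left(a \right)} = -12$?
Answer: $126627$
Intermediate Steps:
$B{\left(y \right)} = 2 y \left(3 + y\right)$
$s = 270$ ($s = 3 \left(10 + 2 \cdot 5 \left(3 + 5\right)\right) = 3 \left(10 + 2 \cdot 5 \cdot 8\right) = 3 \left(10 + 80\right) = 3 \cdot 90 = 270$)
$s 469 + \left(\left(7 + L{\left(0 \right)}\right) + 2\right) = 270 \cdot 469 + \left(\left(7 - 12\right) + 2\right) = 126630 + \left(-5 + 2\right) = 126630 - 3 = 126627$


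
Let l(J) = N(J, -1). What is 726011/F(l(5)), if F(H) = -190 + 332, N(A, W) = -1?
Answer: 726011/142 ≈ 5112.8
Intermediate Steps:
l(J) = -1
F(H) = 142
726011/F(l(5)) = 726011/142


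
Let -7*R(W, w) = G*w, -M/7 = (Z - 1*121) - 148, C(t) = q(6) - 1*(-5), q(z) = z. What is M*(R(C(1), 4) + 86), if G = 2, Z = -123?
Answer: 232848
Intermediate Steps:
C(t) = 11 (C(t) = 6 - 1*(-5) = 6 + 5 = 11)
M = 2744 (M = -7*((-123 - 1*121) - 148) = -7*((-123 - 121) - 148) = -7*(-244 - 148) = -7*(-392) = 2744)
R(W, w) = -2*w/7
M*(R(C(1), 4) + 86) = 2744*(-2/7*4 + 86) = 2744*(-8/7 + 86) = 2744*(594/7) = 232848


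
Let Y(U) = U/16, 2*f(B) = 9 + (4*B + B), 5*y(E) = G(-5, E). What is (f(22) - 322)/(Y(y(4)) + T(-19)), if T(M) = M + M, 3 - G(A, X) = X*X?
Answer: 21000/3053 ≈ 6.8785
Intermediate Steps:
G(A, X) = 3 - X² (G(A, X) = 3 - X*X = 3 - X²)
y(E) = ⅗ - E²/5 (y(E) = (3 - E²)/5 = ⅗ - E²/5)
T(M) = 2*M
f(B) = 9/2 + 5*B/2 (f(B) = (9 + (4*B + B))/2 = (9 + 5*B)/2 = 9/2 + 5*B/2)
Y(U) = U/16 (Y(U) = U*(1/16) = U/16)
(f(22) - 322)/(Y(y(4)) + T(-19)) = ((9/2 + (5/2)*22) - 322)/((⅗ - ⅕*4²)/16 + 2*(-19)) = ((9/2 + 55) - 322)/((⅗ - ⅕*16)/16 - 38) = (119/2 - 322)/((⅗ - 16/5)/16 - 38) = -525/(2*((1/16)*(-13/5) - 38)) = -525/(2*(-13/80 - 38)) = -525/(2*(-3053/80)) = -525/2*(-80/3053) = 21000/3053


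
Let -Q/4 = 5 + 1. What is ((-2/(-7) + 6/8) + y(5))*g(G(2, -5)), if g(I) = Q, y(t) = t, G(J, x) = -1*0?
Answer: -1014/7 ≈ -144.86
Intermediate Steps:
G(J, x) = 0
Q = -24 (Q = -4*(5 + 1) = -4*6 = -24)
g(I) = -24
((-2/(-7) + 6/8) + y(5))*g(G(2, -5)) = ((-2/(-7) + 6/8) + 5)*(-24) = ((-2*(-⅐) + 6*(⅛)) + 5)*(-24) = ((2/7 + ¾) + 5)*(-24) = (29/28 + 5)*(-24) = (169/28)*(-24) = -1014/7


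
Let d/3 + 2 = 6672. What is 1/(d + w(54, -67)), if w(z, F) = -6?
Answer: 1/20004 ≈ 4.9990e-5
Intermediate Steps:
d = 20010 (d = -6 + 3*6672 = -6 + 20016 = 20010)
1/(d + w(54, -67)) = 1/(20010 - 6) = 1/20004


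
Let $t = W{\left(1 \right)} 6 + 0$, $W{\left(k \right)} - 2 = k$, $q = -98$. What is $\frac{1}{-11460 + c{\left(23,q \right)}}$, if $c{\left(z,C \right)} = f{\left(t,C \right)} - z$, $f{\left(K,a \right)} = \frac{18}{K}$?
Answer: $- \frac{1}{11482} \approx -8.7093 \cdot 10^{-5}$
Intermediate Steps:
$W{\left(k \right)} = 2 + k$
$t = 18$ ($t = \left(2 + 1\right) 6 + 0 = 3 \cdot 6 + 0 = 18 + 0 = 18$)
$c{\left(z,C \right)} = 1 - z$ ($c{\left(z,C \right)} = \frac{18}{18} - z = 18 \cdot \frac{1}{18} - z = 1 - z$)
$\frac{1}{-11460 + c{\left(23,q \right)}} = \frac{1}{-11460 + \left(1 - 23\right)} = \frac{1}{-11460 - 22} = \frac{1}{-11482} = - \frac{1}{11482}$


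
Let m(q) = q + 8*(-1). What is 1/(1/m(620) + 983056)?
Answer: 612/601630273 ≈ 1.0172e-6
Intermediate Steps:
m(q) = -8 + q (m(q) = q - 8 = -8 + q)
1/(1/m(620) + 983056) = 1/(1/(-8 + 620) + 983056) = 1/(1/612 + 983056) = 1/(601630273/612) = 612/601630273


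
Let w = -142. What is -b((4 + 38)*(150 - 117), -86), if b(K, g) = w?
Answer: 142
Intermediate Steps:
b(K, g) = -142
-b((4 + 38)*(150 - 117), -86) = -1*(-142) = 142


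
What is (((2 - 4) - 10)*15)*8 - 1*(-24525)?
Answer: 23085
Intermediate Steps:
(((2 - 4) - 10)*15)*8 - 1*(-24525) = ((-2 - 10)*15)*8 + 24525 = -12*15*8 + 24525 = -180*8 + 24525 = -1440 + 24525 = 23085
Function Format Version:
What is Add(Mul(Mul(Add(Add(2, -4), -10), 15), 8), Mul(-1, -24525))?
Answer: 23085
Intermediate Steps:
Add(Mul(Mul(Add(Add(2, -4), -10), 15), 8), Mul(-1, -24525)) = Add(Mul(Mul(Add(-2, -10), 15), 8), 24525) = Add(Mul(Mul(-12, 15), 8), 24525) = Add(Mul(-180, 8), 24525) = Add(-1440, 24525) = 23085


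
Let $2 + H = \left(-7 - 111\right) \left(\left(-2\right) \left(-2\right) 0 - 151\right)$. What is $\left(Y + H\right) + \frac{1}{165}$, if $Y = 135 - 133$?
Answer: $\frac{2939971}{165} \approx 17818.0$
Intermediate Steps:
$Y = 2$
$H = 17816$ ($H = -2 + \left(-7 - 111\right) \left(\left(-2\right) \left(-2\right) 0 - 151\right) = -2 - 118 \left(4 \cdot 0 - 151\right) = -2 - 118 \left(0 - 151\right) = -2 - -17818 = -2 + 17818 = 17816$)
$\left(Y + H\right) + \frac{1}{165} = \left(2 + 17816\right) + \frac{1}{165} = 17818 + \frac{1}{165} = \frac{2939971}{165}$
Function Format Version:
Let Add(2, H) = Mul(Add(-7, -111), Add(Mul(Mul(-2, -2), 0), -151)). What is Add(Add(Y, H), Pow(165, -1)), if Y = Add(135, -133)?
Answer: Rational(2939971, 165) ≈ 17818.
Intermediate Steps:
Y = 2
H = 17816 (H = Add(-2, Mul(Add(-7, -111), Add(Mul(Mul(-2, -2), 0), -151))) = Add(-2, Mul(-118, Add(Mul(4, 0), -151))) = Add(-2, Mul(-118, Add(0, -151))) = Add(-2, Mul(-118, -151)) = Add(-2, 17818) = 17816)
Add(Add(Y, H), Pow(165, -1)) = Add(Add(2, 17816), Pow(165, -1)) = Add(17818, Rational(1, 165)) = Rational(2939971, 165)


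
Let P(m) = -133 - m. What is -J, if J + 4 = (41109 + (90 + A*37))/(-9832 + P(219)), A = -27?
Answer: 151/19 ≈ 7.9474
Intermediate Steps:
J = -151/19 (J = -4 + (41109 + (90 - 27*37))/(-9832 + (-133 - 1*219)) = -4 + (41109 + (90 - 999))/(-9832 + (-133 - 219)) = -4 + (41109 - 909)/(-9832 - 352) = -4 + 40200/(-10184) = -4 + 40200*(-1/10184) = -4 - 75/19 = -151/19 ≈ -7.9474)
-J = -1*(-151/19) = 151/19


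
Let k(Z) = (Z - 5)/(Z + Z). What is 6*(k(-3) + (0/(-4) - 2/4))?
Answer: 5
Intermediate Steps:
k(Z) = (-5 + Z)/(2*Z) (k(Z) = (-5 + Z)/((2*Z)) = (-5 + Z)*(1/(2*Z)) = (-5 + Z)/(2*Z))
6*(k(-3) + (0/(-4) - 2/4)) = 6*((½)*(-5 - 3)/(-3) + (0/(-4) - 2/4)) = 6*((½)*(-⅓)*(-8) + (0*(-¼) - 2*¼)) = 6*(4/3 + (0 - ½)) = 6*(4/3 - ½) = 6*(⅚) = 5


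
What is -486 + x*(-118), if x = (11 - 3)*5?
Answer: -5206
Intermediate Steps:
x = 40 (x = 8*5 = 40)
-486 + x*(-118) = -486 + 40*(-118) = -486 - 4720 = -5206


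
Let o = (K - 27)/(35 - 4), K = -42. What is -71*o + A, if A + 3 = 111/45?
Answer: 73237/465 ≈ 157.50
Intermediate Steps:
A = -8/15 (A = -3 + 111/45 = -3 + 111*(1/45) = -3 + 37/15 = -8/15 ≈ -0.53333)
o = -69/31 (o = (-42 - 27)/(35 - 4) = -69/31 ≈ -2.2258)
-71*o + A = -71*(-69/31) - 8/15 = 4899/31 - 8/15 = 73237/465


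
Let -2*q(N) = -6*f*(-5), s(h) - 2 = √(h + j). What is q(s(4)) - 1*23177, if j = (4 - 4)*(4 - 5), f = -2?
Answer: -23147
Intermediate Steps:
j = 0 (j = 0*(-1) = 0)
s(h) = 2 + √h (s(h) = 2 + √(h + 0) = 2 + √h)
q(N) = 30 (q(N) = -(-6*(-2))*(-5)/2 = -6*(-5) = -½*(-60) = 30)
q(s(4)) - 1*23177 = 30 - 1*23177 = 30 - 23177 = -23147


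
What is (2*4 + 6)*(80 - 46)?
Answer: 476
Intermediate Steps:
(2*4 + 6)*(80 - 46) = (8 + 6)*34 = 14*34 = 476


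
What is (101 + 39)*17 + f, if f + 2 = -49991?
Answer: -47613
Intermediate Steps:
f = -49993 (f = -2 - 49991 = -49993)
(101 + 39)*17 + f = (101 + 39)*17 - 49993 = 140*17 - 49993 = 2380 - 49993 = -47613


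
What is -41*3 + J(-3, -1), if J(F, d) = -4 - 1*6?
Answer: -133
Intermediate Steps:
J(F, d) = -10 (J(F, d) = -4 - 6 = -10)
-41*3 + J(-3, -1) = -41*3 - 10 = -123 - 10 = -133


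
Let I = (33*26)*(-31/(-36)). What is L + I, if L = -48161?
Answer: -284533/6 ≈ -47422.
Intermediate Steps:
I = 4433/6 (I = 858*(-31*(-1/36)) = 858*(31/36) = 4433/6 ≈ 738.83)
L + I = -48161 + 4433/6 = -284533/6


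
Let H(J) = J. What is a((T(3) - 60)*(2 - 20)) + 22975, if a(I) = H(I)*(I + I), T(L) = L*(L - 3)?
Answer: 2355775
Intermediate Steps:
T(L) = L*(-3 + L)
a(I) = 2*I² (a(I) = I*(I + I) = I*(2*I) = 2*I²)
a((T(3) - 60)*(2 - 20)) + 22975 = 2*((3*(-3 + 3) - 60)*(2 - 20))² + 22975 = 2*((3*0 - 60)*(-18))² + 22975 = 2*((0 - 60)*(-18))² + 22975 = 2*(-60*(-18))² + 22975 = 2*1080² + 22975 = 2*1166400 + 22975 = 2332800 + 22975 = 2355775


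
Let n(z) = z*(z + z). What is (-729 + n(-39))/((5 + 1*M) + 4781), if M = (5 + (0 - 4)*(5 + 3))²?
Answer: 2313/5515 ≈ 0.41940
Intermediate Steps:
n(z) = 2*z² (n(z) = z*(2*z) = 2*z²)
M = 729 (M = (5 - 4*8)² = (5 - 32)² = (-27)² = 729)
(-729 + n(-39))/((5 + 1*M) + 4781) = (-729 + 2*(-39)²)/((5 + 1*729) + 4781) = (-729 + 2*1521)/((5 + 729) + 4781) = (-729 + 3042)/(734 + 4781) = 2313/5515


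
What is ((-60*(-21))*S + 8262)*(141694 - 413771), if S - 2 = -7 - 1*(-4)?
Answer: -1905083154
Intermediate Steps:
S = -1 (S = 2 + (-7 - 1*(-4)) = 2 + (-7 + 4) = 2 - 3 = -1)
((-60*(-21))*S + 8262)*(141694 - 413771) = (-60*(-21)*(-1) + 8262)*(141694 - 413771) = (1260*(-1) + 8262)*(-272077) = (-1260 + 8262)*(-272077) = 7002*(-272077) = -1905083154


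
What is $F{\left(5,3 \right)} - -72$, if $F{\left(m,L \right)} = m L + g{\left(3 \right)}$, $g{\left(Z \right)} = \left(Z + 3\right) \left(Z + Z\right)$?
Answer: $123$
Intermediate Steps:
$g{\left(Z \right)} = 2 Z \left(3 + Z\right)$ ($g{\left(Z \right)} = \left(3 + Z\right) 2 Z = 2 Z \left(3 + Z\right)$)
$F{\left(m,L \right)} = 36 + L m$ ($F{\left(m,L \right)} = m L + 2 \cdot 3 \left(3 + 3\right) = L m + 2 \cdot 3 \cdot 6 = L m + 36 = 36 + L m$)
$F{\left(5,3 \right)} - -72 = \left(36 + 3 \cdot 5\right) - -72 = \left(36 + 15\right) + 72 = 51 + 72 = 123$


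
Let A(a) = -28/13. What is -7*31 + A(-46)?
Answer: -2849/13 ≈ -219.15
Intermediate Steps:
A(a) = -28/13 (A(a) = -28*1/13 = -28/13)
-7*31 + A(-46) = -7*31 - 28/13 = -217 - 28/13 = -2849/13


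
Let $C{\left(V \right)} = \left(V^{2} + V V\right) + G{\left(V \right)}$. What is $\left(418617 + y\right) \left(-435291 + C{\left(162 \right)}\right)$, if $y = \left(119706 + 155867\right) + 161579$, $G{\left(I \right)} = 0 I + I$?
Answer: $-327452305929$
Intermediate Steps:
$G{\left(I \right)} = I$ ($G{\left(I \right)} = 0 + I = I$)
$C{\left(V \right)} = V + 2 V^{2}$ ($C{\left(V \right)} = \left(V^{2} + V V\right) + V = \left(V^{2} + V^{2}\right) + V = 2 V^{2} + V = V + 2 V^{2}$)
$y = 437152$ ($y = 275573 + 161579 = 437152$)
$\left(418617 + y\right) \left(-435291 + C{\left(162 \right)}\right) = \left(418617 + 437152\right) \left(-435291 + 162 \left(1 + 2 \cdot 162\right)\right) = 855769 \left(-435291 + 162 \left(1 + 324\right)\right) = 855769 \left(-435291 + 162 \cdot 325\right) = 855769 \left(-435291 + 52650\right) = 855769 \left(-382641\right) = -327452305929$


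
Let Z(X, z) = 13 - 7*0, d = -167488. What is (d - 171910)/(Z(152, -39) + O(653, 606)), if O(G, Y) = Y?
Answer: -339398/619 ≈ -548.30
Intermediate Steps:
Z(X, z) = 13 (Z(X, z) = 13 + 0 = 13)
(d - 171910)/(Z(152, -39) + O(653, 606)) = (-167488 - 171910)/(13 + 606) = -339398/619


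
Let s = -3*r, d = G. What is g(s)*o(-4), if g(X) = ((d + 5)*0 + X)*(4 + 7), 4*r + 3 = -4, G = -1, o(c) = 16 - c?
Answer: 1155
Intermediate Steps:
r = -7/4 (r = -3/4 + (1/4)*(-4) = -3/4 - 1 = -7/4 ≈ -1.7500)
d = -1
s = 21/4 (s = -3*(-7/4) = 21/4 ≈ 5.2500)
g(X) = 11*X (g(X) = ((-1 + 5)*0 + X)*(4 + 7) = (4*0 + X)*11 = (0 + X)*11 = X*11 = 11*X)
g(s)*o(-4) = (11*(21/4))*(16 - 1*(-4)) = 231*(16 + 4)/4 = (231/4)*20 = 1155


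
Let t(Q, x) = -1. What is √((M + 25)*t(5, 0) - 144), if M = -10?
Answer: I*√159 ≈ 12.61*I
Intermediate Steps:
√((M + 25)*t(5, 0) - 144) = √((-10 + 25)*(-1) - 144) = √(15*(-1) - 144) = √(-15 - 144) = √(-159) = I*√159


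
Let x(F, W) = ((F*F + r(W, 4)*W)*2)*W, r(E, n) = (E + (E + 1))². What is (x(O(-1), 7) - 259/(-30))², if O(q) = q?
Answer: 438481028041/900 ≈ 4.8720e+8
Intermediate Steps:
r(E, n) = (1 + 2*E)² (r(E, n) = (E + (1 + E))² = (1 + 2*E)²)
x(F, W) = W*(2*F² + 2*W*(1 + 2*W)²) (x(F, W) = ((F*F + (1 + 2*W)²*W)*2)*W = ((F² + W*(1 + 2*W)²)*2)*W = (2*F² + 2*W*(1 + 2*W)²)*W = W*(2*F² + 2*W*(1 + 2*W)²))
(x(O(-1), 7) - 259/(-30))² = (2*7*((-1)² + 7*(1 + 2*7)²) - 259/(-30))² = (2*7*(1 + 7*(1 + 14)²) - 259*(-1/30))² = (2*7*(1 + 7*15²) + 259/30)² = (2*7*(1 + 7*225) + 259/30)² = (2*7*(1 + 1575) + 259/30)² = (2*7*1576 + 259/30)² = (22064 + 259/30)² = (662179/30)² = 438481028041/900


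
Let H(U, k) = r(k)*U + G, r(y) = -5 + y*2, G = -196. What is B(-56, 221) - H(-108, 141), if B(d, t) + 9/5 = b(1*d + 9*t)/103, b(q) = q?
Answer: 15516418/515 ≈ 30129.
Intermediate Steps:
B(d, t) = -9/5 + d/103 + 9*t/103 (B(d, t) = -9/5 + (1*d + 9*t)/103 = -9/5 + (d + 9*t)*(1/103) = -9/5 + (d/103 + 9*t/103) = -9/5 + d/103 + 9*t/103)
r(y) = -5 + 2*y
H(U, k) = -196 + U*(-5 + 2*k) (H(U, k) = (-5 + 2*k)*U - 196 = U*(-5 + 2*k) - 196 = -196 + U*(-5 + 2*k))
B(-56, 221) - H(-108, 141) = (-9/5 + (1/103)*(-56) + (9/103)*221) - (-196 - 108*(-5 + 2*141)) = (-9/5 - 56/103 + 1989/103) - (-196 - 108*(-5 + 282)) = 8738/515 - (-196 - 108*277) = 8738/515 - (-196 - 29916) = 8738/515 - 1*(-30112) = 8738/515 + 30112 = 15516418/515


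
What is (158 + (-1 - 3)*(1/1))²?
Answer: 23716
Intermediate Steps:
(158 + (-1 - 3)*(1/1))² = (158 - 4)² = 154² = 23716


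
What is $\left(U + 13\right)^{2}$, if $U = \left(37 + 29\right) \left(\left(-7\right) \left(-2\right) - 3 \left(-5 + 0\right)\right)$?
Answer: $3713329$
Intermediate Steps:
$U = 1914$ ($U = 66 \left(14 - -15\right) = 66 \left(14 + 15\right) = 66 \cdot 29 = 1914$)
$\left(U + 13\right)^{2} = \left(1914 + 13\right)^{2} = 1927^{2} = 3713329$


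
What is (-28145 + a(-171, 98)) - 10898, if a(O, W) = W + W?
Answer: -38847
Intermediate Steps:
a(O, W) = 2*W
(-28145 + a(-171, 98)) - 10898 = (-28145 + 2*98) - 10898 = (-28145 + 196) - 10898 = -27949 - 10898 = -38847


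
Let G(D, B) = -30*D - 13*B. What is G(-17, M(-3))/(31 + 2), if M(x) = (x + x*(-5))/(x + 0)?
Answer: 562/33 ≈ 17.030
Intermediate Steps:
M(x) = -4 (M(x) = (x - 5*x)/x = (-4*x)/x = -4)
G(-17, M(-3))/(31 + 2) = (-30*(-17) - 13*(-4))/(31 + 2) = (510 + 52)/33 = (1/33)*562 = 562/33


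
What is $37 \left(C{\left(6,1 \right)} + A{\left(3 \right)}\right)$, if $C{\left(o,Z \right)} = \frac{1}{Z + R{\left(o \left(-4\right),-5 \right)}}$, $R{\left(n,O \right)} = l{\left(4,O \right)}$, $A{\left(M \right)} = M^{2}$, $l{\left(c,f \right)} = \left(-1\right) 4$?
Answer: $\frac{962}{3} \approx 320.67$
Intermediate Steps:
$l{\left(c,f \right)} = -4$
$R{\left(n,O \right)} = -4$
$C{\left(o,Z \right)} = \frac{1}{-4 + Z}$ ($C{\left(o,Z \right)} = \frac{1}{Z - 4} = \frac{1}{-4 + Z}$)
$37 \left(C{\left(6,1 \right)} + A{\left(3 \right)}\right) = 37 \left(\frac{1}{-4 + 1} + 3^{2}\right) = 37 \left(\frac{1}{-3} + 9\right) = 37 \left(- \frac{1}{3} + 9\right) = 37 \cdot \frac{26}{3} = \frac{962}{3}$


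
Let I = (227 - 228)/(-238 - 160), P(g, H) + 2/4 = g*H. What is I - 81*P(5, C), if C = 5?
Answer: -394915/199 ≈ -1984.5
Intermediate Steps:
P(g, H) = -½ + H*g (P(g, H) = -½ + g*H = -½ + H*g)
I = 1/398 (I = -1/(-398) = -1*(-1/398) = 1/398 ≈ 0.0025126)
I - 81*P(5, C) = 1/398 - 81*(-½ + 5*5) = 1/398 - 81*(-½ + 25) = 1/398 - 81*49/2 = 1/398 - 3969/2 = -394915/199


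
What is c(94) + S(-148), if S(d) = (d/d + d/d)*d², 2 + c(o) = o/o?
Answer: 43807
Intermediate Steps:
c(o) = -1 (c(o) = -2 + o/o = -2 + 1 = -1)
S(d) = 2*d² (S(d) = (1 + 1)*d² = 2*d²)
c(94) + S(-148) = -1 + 2*(-148)² = -1 + 2*21904 = -1 + 43808 = 43807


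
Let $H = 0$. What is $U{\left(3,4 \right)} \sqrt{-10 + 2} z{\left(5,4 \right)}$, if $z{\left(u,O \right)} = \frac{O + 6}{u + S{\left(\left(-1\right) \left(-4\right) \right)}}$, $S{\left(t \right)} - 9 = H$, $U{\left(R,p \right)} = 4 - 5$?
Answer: $- \frac{10 i \sqrt{2}}{7} \approx - 2.0203 i$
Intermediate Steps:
$U{\left(R,p \right)} = -1$ ($U{\left(R,p \right)} = 4 - 5 = -1$)
$S{\left(t \right)} = 9$ ($S{\left(t \right)} = 9 + 0 = 9$)
$z{\left(u,O \right)} = \frac{6 + O}{9 + u}$ ($z{\left(u,O \right)} = \frac{O + 6}{u + 9} = \frac{6 + O}{9 + u}$)
$U{\left(3,4 \right)} \sqrt{-10 + 2} z{\left(5,4 \right)} = - \sqrt{-10 + 2} \frac{6 + 4}{9 + 5} = - \sqrt{-8} \cdot \frac{1}{14} \cdot 10 = - 2 i \sqrt{2} \cdot \frac{1}{14} \cdot 10 = - 2 i \sqrt{2} \cdot \frac{5}{7} = - \frac{10 i \sqrt{2}}{7}$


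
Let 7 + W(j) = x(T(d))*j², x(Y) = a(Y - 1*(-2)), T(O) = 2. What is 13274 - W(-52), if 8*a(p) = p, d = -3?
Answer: 11929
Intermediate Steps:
a(p) = p/8
x(Y) = ¼ + Y/8 (x(Y) = (Y - 1*(-2))/8 = (Y + 2)/8 = (2 + Y)/8 = ¼ + Y/8)
W(j) = -7 + j²/2 (W(j) = -7 + (¼ + (⅛)*2)*j² = -7 + (¼ + ¼)*j² = -7 + j²/2)
13274 - W(-52) = 13274 - (-7 + (½)*(-52)²) = 13274 - (-7 + (½)*2704) = 13274 - (-7 + 1352) = 13274 - 1*1345 = 13274 - 1345 = 11929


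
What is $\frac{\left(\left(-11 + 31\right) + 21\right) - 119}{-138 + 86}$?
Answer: $\frac{3}{2} \approx 1.5$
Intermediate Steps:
$\frac{\left(\left(-11 + 31\right) + 21\right) - 119}{-138 + 86} = \frac{\left(20 + 21\right) - 119}{-52} = - \frac{41 - 119}{52} = \left(- \frac{1}{52}\right) \left(-78\right) = \frac{3}{2}$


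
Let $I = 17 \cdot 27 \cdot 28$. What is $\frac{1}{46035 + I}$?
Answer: $\frac{1}{58887} \approx 1.6982 \cdot 10^{-5}$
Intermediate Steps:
$I = 12852$ ($I = 459 \cdot 28 = 12852$)
$\frac{1}{46035 + I} = \frac{1}{46035 + 12852} = \frac{1}{58887}$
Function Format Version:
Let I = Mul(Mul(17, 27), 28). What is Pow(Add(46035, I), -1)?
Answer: Rational(1, 58887) ≈ 1.6982e-5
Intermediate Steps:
I = 12852 (I = Mul(459, 28) = 12852)
Pow(Add(46035, I), -1) = Pow(Add(46035, 12852), -1) = Pow(58887, -1) = Rational(1, 58887)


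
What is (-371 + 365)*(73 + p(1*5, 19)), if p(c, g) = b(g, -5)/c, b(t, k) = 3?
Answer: -2208/5 ≈ -441.60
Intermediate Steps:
p(c, g) = 3/c
(-371 + 365)*(73 + p(1*5, 19)) = (-371 + 365)*(73 + 3/((1*5))) = -6*(73 + 3/5) = -6*(73 + 3*(⅕)) = -6*(73 + ⅗) = -6*368/5 = -2208/5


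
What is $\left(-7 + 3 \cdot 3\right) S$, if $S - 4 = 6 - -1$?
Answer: $22$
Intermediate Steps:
$S = 11$ ($S = 4 + \left(6 - -1\right) = 4 + \left(6 + 1\right) = 4 + 7 = 11$)
$\left(-7 + 3 \cdot 3\right) S = \left(-7 + 3 \cdot 3\right) 11 = \left(-7 + 9\right) 11 = 2 \cdot 11 = 22$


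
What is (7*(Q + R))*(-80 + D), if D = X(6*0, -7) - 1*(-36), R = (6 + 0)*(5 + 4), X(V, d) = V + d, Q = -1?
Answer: -18921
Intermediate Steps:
R = 54 (R = 6*9 = 54)
D = 29 (D = (6*0 - 7) - 1*(-36) = (0 - 7) + 36 = -7 + 36 = 29)
(7*(Q + R))*(-80 + D) = (7*(-1 + 54))*(-80 + 29) = (7*53)*(-51) = 371*(-51) = -18921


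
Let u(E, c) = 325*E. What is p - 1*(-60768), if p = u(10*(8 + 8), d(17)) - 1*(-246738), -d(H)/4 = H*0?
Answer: 359506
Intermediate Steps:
d(H) = 0 (d(H) = -4*H*0 = -4*0 = 0)
p = 298738 (p = 325*(10*(8 + 8)) - 1*(-246738) = 325*(10*16) + 246738 = 325*160 + 246738 = 52000 + 246738 = 298738)
p - 1*(-60768) = 298738 - 1*(-60768) = 298738 + 60768 = 359506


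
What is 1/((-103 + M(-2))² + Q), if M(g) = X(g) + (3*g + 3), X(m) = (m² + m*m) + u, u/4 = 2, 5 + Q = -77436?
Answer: -1/69341 ≈ -1.4421e-5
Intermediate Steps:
Q = -77441 (Q = -5 - 77436 = -77441)
u = 8 (u = 4*2 = 8)
X(m) = 8 + 2*m² (X(m) = (m² + m*m) + 8 = (m² + m²) + 8 = 2*m² + 8 = 8 + 2*m²)
M(g) = 11 + 2*g² + 3*g (M(g) = (8 + 2*g²) + (3*g + 3) = (8 + 2*g²) + (3 + 3*g) = 11 + 2*g² + 3*g)
1/((-103 + M(-2))² + Q) = 1/((-103 + (11 + 2*(-2)² + 3*(-2)))² - 77441) = 1/((-103 + (11 + 2*4 - 6))² - 77441) = 1/((-103 + (11 + 8 - 6))² - 77441) = 1/((-103 + 13)² - 77441) = 1/((-90)² - 77441) = 1/(8100 - 77441) = 1/(-69341) = -1/69341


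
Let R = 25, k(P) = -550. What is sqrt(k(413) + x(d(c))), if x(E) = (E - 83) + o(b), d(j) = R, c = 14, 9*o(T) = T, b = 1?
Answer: I*sqrt(5471)/3 ≈ 24.655*I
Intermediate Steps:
o(T) = T/9
d(j) = 25
x(E) = -746/9 + E (x(E) = (E - 83) + (1/9)*1 = (-83 + E) + 1/9 = -746/9 + E)
sqrt(k(413) + x(d(c))) = sqrt(-550 + (-746/9 + 25)) = sqrt(-550 - 521/9) = sqrt(-5471/9) = I*sqrt(5471)/3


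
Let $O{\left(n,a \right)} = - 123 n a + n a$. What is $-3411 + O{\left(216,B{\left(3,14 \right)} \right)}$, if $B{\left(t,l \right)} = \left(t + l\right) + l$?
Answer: $-820323$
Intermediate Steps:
$B{\left(t,l \right)} = t + 2 l$ ($B{\left(t,l \right)} = \left(l + t\right) + l = t + 2 l$)
$O{\left(n,a \right)} = - 122 a n$ ($O{\left(n,a \right)} = - 123 a n + a n = - 122 a n$)
$-3411 + O{\left(216,B{\left(3,14 \right)} \right)} = -3411 - 122 \left(3 + 2 \cdot 14\right) 216 = -3411 - 122 \left(3 + 28\right) 216 = -3411 - 3782 \cdot 216 = -3411 - 816912 = -820323$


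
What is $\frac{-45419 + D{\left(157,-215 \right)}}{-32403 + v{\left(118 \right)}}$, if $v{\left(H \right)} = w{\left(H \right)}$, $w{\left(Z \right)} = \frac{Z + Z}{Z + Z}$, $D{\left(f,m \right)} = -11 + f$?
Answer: $\frac{45273}{32402} \approx 1.3972$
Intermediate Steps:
$w{\left(Z \right)} = 1$ ($w{\left(Z \right)} = \frac{2 Z}{2 Z} = 2 Z \frac{1}{2 Z} = 1$)
$v{\left(H \right)} = 1$
$\frac{-45419 + D{\left(157,-215 \right)}}{-32403 + v{\left(118 \right)}} = \frac{-45419 + \left(-11 + 157\right)}{-32403 + 1} = \frac{-45419 + 146}{-32402} = \left(-45273\right) \left(- \frac{1}{32402}\right) = \frac{45273}{32402}$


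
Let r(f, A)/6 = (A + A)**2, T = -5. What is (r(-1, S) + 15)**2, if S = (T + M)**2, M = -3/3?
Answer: 968392161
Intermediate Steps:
M = -1 (M = -3*1/3 = -1)
S = 36 (S = (-5 - 1)**2 = (-6)**2 = 36)
r(f, A) = 24*A**2 (r(f, A) = 6*(A + A)**2 = 6*(2*A)**2 = 6*(4*A**2) = 24*A**2)
(r(-1, S) + 15)**2 = (24*36**2 + 15)**2 = (24*1296 + 15)**2 = (31104 + 15)**2 = 31119**2 = 968392161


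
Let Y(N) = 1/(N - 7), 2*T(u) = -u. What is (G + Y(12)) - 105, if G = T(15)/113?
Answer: -118499/1130 ≈ -104.87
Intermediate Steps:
T(u) = -u/2 (T(u) = (-u)/2 = -u/2)
Y(N) = 1/(-7 + N)
G = -15/226 (G = -½*15/113 = -15/2*1/113 = -15/226 ≈ -0.066372)
(G + Y(12)) - 105 = (-15/226 + 1/(-7 + 12)) - 105 = (-15/226 + 1/5) - 105 = (-15/226 + ⅕) - 105 = 151/1130 - 105 = -118499/1130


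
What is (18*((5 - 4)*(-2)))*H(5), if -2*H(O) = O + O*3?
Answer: 360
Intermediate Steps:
H(O) = -2*O (H(O) = -(O + O*3)/2 = -(O + 3*O)/2 = -2*O)
(18*((5 - 4)*(-2)))*H(5) = (18*((5 - 4)*(-2)))*(-2*5) = (18*(1*(-2)))*(-10) = (18*(-2))*(-10) = -36*(-10) = 360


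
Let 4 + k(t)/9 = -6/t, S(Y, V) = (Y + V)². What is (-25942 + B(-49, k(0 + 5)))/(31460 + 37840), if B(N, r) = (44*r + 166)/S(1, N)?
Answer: -149430653/399168000 ≈ -0.37436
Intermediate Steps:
S(Y, V) = (V + Y)²
k(t) = -36 - 54/t (k(t) = -36 + 9*(-6/t) = -36 - 54/t)
B(N, r) = (166 + 44*r)/(1 + N)² (B(N, r) = (44*r + 166)/((N + 1)²) = (166 + 44*r)/((1 + N)²) = (166 + 44*r)/(1 + N)²)
(-25942 + B(-49, k(0 + 5)))/(31460 + 37840) = (-25942 + 2*(83 + 22*(-36 - 54/(0 + 5)))/(1 - 49)²)/(31460 + 37840) = (-25942 + 2*(83 + 22*(-36 - 54/5))/(-48)²)/69300 = (-25942 + 2*(1/2304)*(83 + 22*(-36 - 54*⅕)))*(1/69300) = (-25942 + 2*(1/2304)*(83 + 22*(-36 - 54/5)))*(1/69300) = (-25942 + 2*(1/2304)*(83 + 22*(-234/5)))*(1/69300) = (-25942 + 2*(1/2304)*(83 - 5148/5))*(1/69300) = (-25942 + 2*(1/2304)*(-4733/5))*(1/69300) = (-25942 - 4733/5760)*(1/69300) = -149430653/5760*1/69300 = -149430653/399168000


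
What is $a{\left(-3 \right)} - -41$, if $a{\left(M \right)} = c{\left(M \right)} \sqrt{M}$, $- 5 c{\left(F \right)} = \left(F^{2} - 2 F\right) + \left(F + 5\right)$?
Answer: $41 - \frac{17 i \sqrt{3}}{5} \approx 41.0 - 5.889 i$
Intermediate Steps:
$c{\left(F \right)} = -1 - \frac{F^{2}}{5} + \frac{F}{5}$ ($c{\left(F \right)} = - \frac{\left(F^{2} - 2 F\right) + \left(F + 5\right)}{5} = - \frac{\left(F^{2} - 2 F\right) + \left(5 + F\right)}{5} = - \frac{5 + F^{2} - F}{5} = -1 - \frac{F^{2}}{5} + \frac{F}{5}$)
$a{\left(M \right)} = \sqrt{M} \left(-1 - \frac{M^{2}}{5} + \frac{M}{5}\right)$ ($a{\left(M \right)} = \left(-1 - \frac{M^{2}}{5} + \frac{M}{5}\right) \sqrt{M} = \sqrt{M} \left(-1 - \frac{M^{2}}{5} + \frac{M}{5}\right)$)
$a{\left(-3 \right)} - -41 = \frac{\sqrt{-3} \left(-5 - 3 - \left(-3\right)^{2}\right)}{5} - -41 = \frac{i \sqrt{3} \left(-5 - 3 - 9\right)}{5} + 41 = \frac{1}{5} i \sqrt{3} \left(-17\right) + 41 = - \frac{17 i \sqrt{3}}{5} + 41 = 41 - \frac{17 i \sqrt{3}}{5}$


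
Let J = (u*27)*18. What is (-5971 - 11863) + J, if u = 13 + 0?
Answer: -11516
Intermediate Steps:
u = 13
J = 6318 (J = (13*27)*18 = 351*18 = 6318)
(-5971 - 11863) + J = (-5971 - 11863) + 6318 = -17834 + 6318 = -11516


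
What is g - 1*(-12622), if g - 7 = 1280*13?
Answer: 29269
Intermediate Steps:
g = 16647 (g = 7 + 1280*13 = 7 + 16640 = 16647)
g - 1*(-12622) = 16647 - 1*(-12622) = 16647 + 12622 = 29269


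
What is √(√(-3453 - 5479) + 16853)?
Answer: √(16853 + 2*I*√2233) ≈ 129.82 + 0.364*I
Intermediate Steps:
√(√(-3453 - 5479) + 16853) = √(√(-8932) + 16853) = √(2*I*√2233 + 16853) = √(16853 + 2*I*√2233)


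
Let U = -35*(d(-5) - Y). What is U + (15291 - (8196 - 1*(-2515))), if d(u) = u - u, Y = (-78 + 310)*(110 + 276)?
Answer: 3138900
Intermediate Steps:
Y = 89552 (Y = 232*386 = 89552)
d(u) = 0
U = 3134320 (U = -35*(0 - 1*89552) = -35*(0 - 89552) = -35*(-89552) = 3134320)
U + (15291 - (8196 - 1*(-2515))) = 3134320 + (15291 - (8196 - 1*(-2515))) = 3134320 + (15291 - (8196 + 2515)) = 3134320 + (15291 - 1*10711) = 3134320 + (15291 - 10711) = 3134320 + 4580 = 3138900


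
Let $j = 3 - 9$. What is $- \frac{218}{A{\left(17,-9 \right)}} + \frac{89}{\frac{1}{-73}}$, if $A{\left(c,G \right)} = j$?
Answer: $- \frac{19382}{3} \approx -6460.7$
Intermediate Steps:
$j = -6$ ($j = 3 - 9 = -6$)
$A{\left(c,G \right)} = -6$
$- \frac{218}{A{\left(17,-9 \right)}} + \frac{89}{\frac{1}{-73}} = - \frac{218}{-6} + \frac{89}{\frac{1}{-73}} = \left(-218\right) \left(- \frac{1}{6}\right) + \frac{89}{- \frac{1}{73}} = \frac{109}{3} + 89 \left(-73\right) = \frac{109}{3} - 6497 = - \frac{19382}{3}$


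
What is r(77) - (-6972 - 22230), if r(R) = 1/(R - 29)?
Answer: 1401697/48 ≈ 29202.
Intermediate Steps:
r(R) = 1/(-29 + R)
r(77) - (-6972 - 22230) = 1/(-29 + 77) - (-6972 - 22230) = 1/48 - 1*(-29202) = 1/48 + 29202 = 1401697/48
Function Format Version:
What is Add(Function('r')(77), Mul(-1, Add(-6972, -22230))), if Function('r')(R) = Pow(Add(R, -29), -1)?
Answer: Rational(1401697, 48) ≈ 29202.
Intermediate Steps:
Function('r')(R) = Pow(Add(-29, R), -1)
Add(Function('r')(77), Mul(-1, Add(-6972, -22230))) = Add(Pow(Add(-29, 77), -1), Mul(-1, Add(-6972, -22230))) = Add(Pow(48, -1), Mul(-1, -29202)) = Add(Rational(1, 48), 29202) = Rational(1401697, 48)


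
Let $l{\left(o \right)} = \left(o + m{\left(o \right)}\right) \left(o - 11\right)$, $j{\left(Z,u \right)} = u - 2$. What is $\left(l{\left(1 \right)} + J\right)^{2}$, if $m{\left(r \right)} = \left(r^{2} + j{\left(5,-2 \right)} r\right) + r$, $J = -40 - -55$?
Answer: $625$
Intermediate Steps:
$j{\left(Z,u \right)} = -2 + u$
$J = 15$ ($J = -40 + 55 = 15$)
$m{\left(r \right)} = r^{2} - 3 r$ ($m{\left(r \right)} = \left(r^{2} + \left(-2 - 2\right) r\right) + r = \left(r^{2} - 4 r\right) + r = r^{2} - 3 r$)
$l{\left(o \right)} = \left(-11 + o\right) \left(o + o \left(-3 + o\right)\right)$ ($l{\left(o \right)} = \left(o + o \left(-3 + o\right)\right) \left(o - 11\right) = \left(o + o \left(-3 + o\right)\right) \left(-11 + o\right) = \left(-11 + o\right) \left(o + o \left(-3 + o\right)\right)$)
$\left(l{\left(1 \right)} + J\right)^{2} = \left(1 \left(22 + 1^{2} - 13\right) + 15\right)^{2} = \left(1 \left(22 + 1 - 13\right) + 15\right)^{2} = \left(1 \cdot 10 + 15\right)^{2} = \left(10 + 15\right)^{2} = 25^{2} = 625$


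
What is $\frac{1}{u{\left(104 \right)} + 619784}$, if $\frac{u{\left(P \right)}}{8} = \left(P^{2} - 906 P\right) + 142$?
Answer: $- \frac{1}{46344} \approx -2.1578 \cdot 10^{-5}$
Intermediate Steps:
$u{\left(P \right)} = 1136 - 7248 P + 8 P^{2}$ ($u{\left(P \right)} = 8 \left(\left(P^{2} - 906 P\right) + 142\right) = 8 \left(142 + P^{2} - 906 P\right) = 1136 - 7248 P + 8 P^{2}$)
$\frac{1}{u{\left(104 \right)} + 619784} = \frac{1}{\left(1136 - 753792 + 8 \cdot 104^{2}\right) + 619784} = \frac{1}{\left(1136 - 753792 + 8 \cdot 10816\right) + 619784} = \frac{1}{\left(1136 - 753792 + 86528\right) + 619784} = \frac{1}{-666128 + 619784} = \frac{1}{-46344} = - \frac{1}{46344}$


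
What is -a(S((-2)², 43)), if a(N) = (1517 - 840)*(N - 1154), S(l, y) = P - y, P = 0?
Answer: 810369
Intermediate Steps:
S(l, y) = -y (S(l, y) = 0 - y = -y)
a(N) = -781258 + 677*N (a(N) = 677*(-1154 + N) = -781258 + 677*N)
-a(S((-2)², 43)) = -(-781258 + 677*(-1*43)) = -(-781258 + 677*(-43)) = -(-781258 - 29111) = -1*(-810369) = 810369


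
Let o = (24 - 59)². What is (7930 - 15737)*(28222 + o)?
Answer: -229892729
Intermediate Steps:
o = 1225 (o = (-35)² = 1225)
(7930 - 15737)*(28222 + o) = (7930 - 15737)*(28222 + 1225) = -7807*29447 = -229892729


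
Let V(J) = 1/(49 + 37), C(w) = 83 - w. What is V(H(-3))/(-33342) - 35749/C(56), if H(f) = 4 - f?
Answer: -34169037205/25806708 ≈ -1324.0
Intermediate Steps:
V(J) = 1/86
V(H(-3))/(-33342) - 35749/C(56) = (1/86)/(-33342) - 35749/(83 - 1*56) = (1/86)*(-1/33342) - 35749/(83 - 56) = -1/2867412 - 35749/27 = -34169037205/25806708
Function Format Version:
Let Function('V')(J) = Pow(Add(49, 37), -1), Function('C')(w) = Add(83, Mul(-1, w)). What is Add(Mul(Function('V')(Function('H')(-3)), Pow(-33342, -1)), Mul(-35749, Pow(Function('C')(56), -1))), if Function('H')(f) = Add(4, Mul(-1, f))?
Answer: Rational(-34169037205, 25806708) ≈ -1324.0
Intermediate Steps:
Function('V')(J) = Rational(1, 86) (Function('V')(J) = Pow(86, -1) = Rational(1, 86))
Add(Mul(Function('V')(Function('H')(-3)), Pow(-33342, -1)), Mul(-35749, Pow(Function('C')(56), -1))) = Add(Mul(Rational(1, 86), Pow(-33342, -1)), Mul(-35749, Pow(Add(83, Mul(-1, 56)), -1))) = Add(Mul(Rational(1, 86), Rational(-1, 33342)), Mul(-35749, Pow(Add(83, -56), -1))) = Add(Rational(-1, 2867412), Mul(-35749, Pow(27, -1))) = Add(Rational(-1, 2867412), Mul(-35749, Rational(1, 27))) = Add(Rational(-1, 2867412), Rational(-35749, 27)) = Rational(-34169037205, 25806708)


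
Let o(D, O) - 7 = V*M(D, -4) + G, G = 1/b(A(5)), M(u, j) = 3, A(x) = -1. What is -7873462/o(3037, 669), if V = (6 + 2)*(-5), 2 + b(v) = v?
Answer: 11810193/170 ≈ 69472.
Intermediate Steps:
b(v) = -2 + v
G = -1/3 (G = 1/(-2 - 1) = 1/(-3) = -1/3 ≈ -0.33333)
V = -40 (V = 8*(-5) = -40)
o(D, O) = -340/3 (o(D, O) = 7 + (-40*3 - 1/3) = 7 + (-120 - 1/3) = 7 - 361/3 = -340/3)
-7873462/o(3037, 669) = -7873462/(-340/3) = -7873462*(-3/340) = 11810193/170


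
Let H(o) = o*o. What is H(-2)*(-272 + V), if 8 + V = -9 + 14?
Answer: -1100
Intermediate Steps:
H(o) = o**2
V = -3 (V = -8 + (-9 + 14) = -8 + 5 = -3)
H(-2)*(-272 + V) = (-2)**2*(-272 - 3) = 4*(-275) = -1100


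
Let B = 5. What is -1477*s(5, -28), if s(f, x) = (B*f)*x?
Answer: 1033900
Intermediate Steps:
s(f, x) = 5*f*x (s(f, x) = (5*f)*x = 5*f*x)
-1477*s(5, -28) = -7385*5*(-28) = -1477*(-700) = 1033900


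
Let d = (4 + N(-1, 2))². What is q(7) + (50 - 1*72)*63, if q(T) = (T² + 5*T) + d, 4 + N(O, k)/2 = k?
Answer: -1302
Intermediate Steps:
N(O, k) = -8 + 2*k
d = 0 (d = (4 + (-8 + 2*2))² = (4 + (-8 + 4))² = (4 - 4)² = 0² = 0)
q(T) = T² + 5*T (q(T) = (T² + 5*T) + 0 = T² + 5*T)
q(7) + (50 - 1*72)*63 = 7*(5 + 7) + (50 - 1*72)*63 = 7*12 + (50 - 72)*63 = 84 - 22*63 = 84 - 1386 = -1302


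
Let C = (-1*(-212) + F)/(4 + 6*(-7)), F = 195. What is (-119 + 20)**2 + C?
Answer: 372031/38 ≈ 9790.3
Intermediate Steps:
C = -407/38 (C = (-1*(-212) + 195)/(4 + 6*(-7)) = (212 + 195)/(4 - 42) = 407/(-38) = -1/38*407 = -407/38 ≈ -10.711)
(-119 + 20)**2 + C = (-119 + 20)**2 - 407/38 = (-99)**2 - 407/38 = 9801 - 407/38 = 372031/38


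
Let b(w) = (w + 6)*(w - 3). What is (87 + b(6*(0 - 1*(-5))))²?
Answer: 1121481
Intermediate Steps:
b(w) = (-3 + w)*(6 + w) (b(w) = (6 + w)*(-3 + w) = (-3 + w)*(6 + w))
(87 + b(6*(0 - 1*(-5))))² = (87 + (-18 + (6*(0 - 1*(-5)))² + 3*(6*(0 - 1*(-5)))))² = (87 + (-18 + (6*(0 + 5))² + 3*(6*(0 + 5))))² = (87 + (-18 + (6*5)² + 3*(6*5)))² = (87 + (-18 + 30² + 3*30))² = (87 + (-18 + 900 + 90))² = (87 + 972)² = 1059² = 1121481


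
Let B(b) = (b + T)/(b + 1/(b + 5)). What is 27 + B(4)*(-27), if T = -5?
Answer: 1242/37 ≈ 33.568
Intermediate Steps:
B(b) = (-5 + b)/(b + 1/(5 + b)) (B(b) = (b - 5)/(b + 1/(b + 5)) = (-5 + b)/(b + 1/(5 + b)))
27 + B(4)*(-27) = 27 + ((-25 + 4²)/(1 + 4² + 5*4))*(-27) = 27 + ((-25 + 16)/(1 + 16 + 20))*(-27) = 27 + (-9/37)*(-27) = 27 + ((1/37)*(-9))*(-27) = 27 - 9/37*(-27) = 27 + 243/37 = 1242/37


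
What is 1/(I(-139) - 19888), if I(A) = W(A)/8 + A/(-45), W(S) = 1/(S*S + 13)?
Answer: -6960240/138403753667 ≈ -5.0289e-5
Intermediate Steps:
W(S) = 1/(13 + S²) (W(S) = 1/(S² + 13) = 1/(13 + S²))
I(A) = -A/45 + 1/(8*(13 + A²)) (I(A) = 1/((13 + A²)*8) + A/(-45) = (⅛)/(13 + A²) + A*(-1/45) = 1/(8*(13 + A²)) - A/45 = -A/45 + 1/(8*(13 + A²)))
1/(I(-139) - 19888) = 1/((45 - 8*(-139)*(13 + (-139)²))/(360*(13 + (-139)²)) - 19888) = 1/((45 - 8*(-139)*(13 + 19321))/(360*(13 + 19321)) - 19888) = 1/((1/360)*(45 - 8*(-139)*19334)/19334 - 19888) = 1/((1/360)*(1/19334)*(45 + 21499408) - 19888) = 1/((1/360)*(1/19334)*21499453 - 19888) = 1/(21499453/6960240 - 19888) = 1/(-138403753667/6960240) = -6960240/138403753667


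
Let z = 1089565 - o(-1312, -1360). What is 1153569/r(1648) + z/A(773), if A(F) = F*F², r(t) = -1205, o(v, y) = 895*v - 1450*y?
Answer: -532821538038748/556577349985 ≈ -957.32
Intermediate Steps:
o(v, y) = -1450*y + 895*v
z = 291805 (z = 1089565 - (-1450*(-1360) + 895*(-1312)) = 1089565 - (1972000 - 1174240) = 1089565 - 1*797760 = 1089565 - 797760 = 291805)
A(F) = F³
1153569/r(1648) + z/A(773) = 1153569/(-1205) + 291805/(773³) = 1153569*(-1/1205) + 291805/461889917 = -1153569/1205 + 291805*(1/461889917) = -1153569/1205 + 291805/461889917 = -532821538038748/556577349985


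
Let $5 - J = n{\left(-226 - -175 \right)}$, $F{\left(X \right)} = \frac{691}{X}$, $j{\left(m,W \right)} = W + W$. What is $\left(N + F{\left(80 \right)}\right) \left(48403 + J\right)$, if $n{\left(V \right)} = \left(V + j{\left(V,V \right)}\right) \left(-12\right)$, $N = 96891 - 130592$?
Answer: $- \frac{31382414127}{20} \approx -1.5691 \cdot 10^{9}$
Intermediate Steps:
$N = -33701$ ($N = 96891 - 130592 = -33701$)
$j{\left(m,W \right)} = 2 W$
$n{\left(V \right)} = - 36 V$ ($n{\left(V \right)} = \left(V + 2 V\right) \left(-12\right) = 3 V \left(-12\right) = - 36 V$)
$J = -1831$ ($J = 5 - - 36 \left(-226 - -175\right) = 5 - - 36 \left(-226 + 175\right) = 5 - \left(-36\right) \left(-51\right) = 5 - 1836 = -1831$)
$\left(N + F{\left(80 \right)}\right) \left(48403 + J\right) = \left(-33701 + \frac{691}{80}\right) \left(48403 - 1831\right) = \left(-33701 + 691 \cdot \frac{1}{80}\right) 46572 = \left(-33701 + \frac{691}{80}\right) 46572 = \left(- \frac{2695389}{80}\right) 46572 = - \frac{31382414127}{20}$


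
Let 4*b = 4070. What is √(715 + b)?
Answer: 3*√770/2 ≈ 41.623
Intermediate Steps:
b = 2035/2 (b = (¼)*4070 = 2035/2 ≈ 1017.5)
√(715 + b) = √(715 + 2035/2) = √(3465/2) = 3*√770/2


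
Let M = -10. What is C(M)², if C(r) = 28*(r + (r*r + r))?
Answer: 5017600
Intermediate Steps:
C(r) = 28*r² + 56*r (C(r) = 28*(r + (r² + r)) = 28*(r + (r + r²)) = 28*(r² + 2*r) = 28*r² + 56*r)
C(M)² = (28*(-10)*(2 - 10))² = (28*(-10)*(-8))² = 2240² = 5017600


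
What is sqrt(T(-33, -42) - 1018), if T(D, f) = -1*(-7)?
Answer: I*sqrt(1011) ≈ 31.796*I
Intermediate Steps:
T(D, f) = 7
sqrt(T(-33, -42) - 1018) = sqrt(7 - 1018) = sqrt(-1011) = I*sqrt(1011)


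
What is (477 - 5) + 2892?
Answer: 3364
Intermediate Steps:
(477 - 5) + 2892 = 472 + 2892 = 3364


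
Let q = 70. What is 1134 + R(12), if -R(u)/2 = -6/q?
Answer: 39696/35 ≈ 1134.2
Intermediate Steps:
R(u) = 6/35 (R(u) = -(-12)/70 = -2*(-3/35) = 6/35)
1134 + R(12) = 1134 + 6/35 = 39696/35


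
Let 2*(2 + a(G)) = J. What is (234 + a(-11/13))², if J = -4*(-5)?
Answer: 58564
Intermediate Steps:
J = 20
a(G) = 8 (a(G) = -2 + (½)*20 = -2 + 10 = 8)
(234 + a(-11/13))² = (234 + 8)² = 242² = 58564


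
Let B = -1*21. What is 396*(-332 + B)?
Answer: -139788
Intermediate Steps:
B = -21
396*(-332 + B) = 396*(-332 - 21) = 396*(-353) = -139788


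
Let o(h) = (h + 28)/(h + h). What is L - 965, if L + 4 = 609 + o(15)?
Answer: -10757/30 ≈ -358.57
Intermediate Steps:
o(h) = (28 + h)/(2*h) (o(h) = (28 + h)/((2*h)) = (28 + h)*(1/(2*h)) = (28 + h)/(2*h))
L = 18193/30 (L = -4 + (609 + (1/2)*(28 + 15)/15) = -4 + (609 + (1/2)*(1/15)*43) = -4 + (609 + 43/30) = -4 + 18313/30 = 18193/30 ≈ 606.43)
L - 965 = 18193/30 - 965 = -10757/30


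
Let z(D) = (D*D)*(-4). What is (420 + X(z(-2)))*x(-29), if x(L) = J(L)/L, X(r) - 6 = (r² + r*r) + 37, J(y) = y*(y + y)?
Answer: -56550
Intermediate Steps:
z(D) = -4*D² (z(D) = D²*(-4) = -4*D²)
J(y) = 2*y² (J(y) = y*(2*y) = 2*y²)
X(r) = 43 + 2*r² (X(r) = 6 + ((r² + r*r) + 37) = 6 + ((r² + r²) + 37) = 6 + (2*r² + 37) = 6 + (37 + 2*r²) = 43 + 2*r²)
x(L) = 2*L (x(L) = (2*L²)/L = 2*L)
(420 + X(z(-2)))*x(-29) = (420 + (43 + 2*(-4*(-2)²)²))*(2*(-29)) = (420 + (43 + 2*(-4*4)²))*(-58) = (420 + (43 + 2*(-16)²))*(-58) = (420 + (43 + 2*256))*(-58) = (420 + (43 + 512))*(-58) = (420 + 555)*(-58) = 975*(-58) = -56550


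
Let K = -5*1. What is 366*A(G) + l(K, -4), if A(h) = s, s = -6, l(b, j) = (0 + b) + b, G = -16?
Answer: -2206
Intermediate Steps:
K = -5
l(b, j) = 2*b (l(b, j) = b + b = 2*b)
A(h) = -6
366*A(G) + l(K, -4) = 366*(-6) + 2*(-5) = -2196 - 10 = -2206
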